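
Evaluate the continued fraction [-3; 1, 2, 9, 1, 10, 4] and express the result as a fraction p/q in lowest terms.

Use the convergent recurrence hₖ = aₖ·hₖ₋₁ + hₖ₋₂ (and likewise for the denominators kₖ):
a_0 = -3: -3/1
a_1 = 1: -2/1
a_2 = 2: -7/3
a_3 = 9: -65/28
a_4 = 1: -72/31
a_5 = 10: -785/338
a_6 = 4: -3212/1383

-3212/1383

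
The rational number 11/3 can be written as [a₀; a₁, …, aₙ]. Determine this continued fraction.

[3; 1, 2]

11 = 3·3 + 2, so a_0 = 3
3 = 1·2 + 1, so a_1 = 1
2 = 2·1 + 0, so a_2 = 2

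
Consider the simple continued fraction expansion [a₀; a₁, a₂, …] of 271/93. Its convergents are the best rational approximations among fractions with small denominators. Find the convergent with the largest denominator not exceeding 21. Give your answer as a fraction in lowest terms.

a_0 = 2: 2/1  (≤ bound)
a_1 = 1: 3/1  (≤ bound)
a_2 = 10: 32/11  (≤ bound)
a_3 = 1: 35/12  (≤ bound)
a_4 = 1: 67/23  (> 21, stop)

35/12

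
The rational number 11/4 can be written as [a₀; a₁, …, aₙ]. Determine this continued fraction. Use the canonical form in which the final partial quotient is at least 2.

[2; 1, 3]

⌊11/4⌋ = 2, remainder 3
⌊4/3⌋ = 1, remainder 1
⌊3/1⌋ = 3, remainder 0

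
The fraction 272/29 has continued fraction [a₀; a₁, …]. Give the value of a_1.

272 ÷ 29 → quotient 9, remainder 11
29 ÷ 11 → quotient 2, remainder 7

2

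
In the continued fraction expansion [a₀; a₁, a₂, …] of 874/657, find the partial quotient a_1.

Run the Euclidean algorithm, recording each quotient:
⌊874/657⌋ = 1, remainder 217
⌊657/217⌋ = 3, remainder 6

3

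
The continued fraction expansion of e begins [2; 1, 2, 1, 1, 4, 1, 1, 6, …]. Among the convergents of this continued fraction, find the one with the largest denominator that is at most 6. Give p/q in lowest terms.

11/4

a_0 = 2: 2/1  (≤ bound)
a_1 = 1: 3/1  (≤ bound)
a_2 = 2: 8/3  (≤ bound)
a_3 = 1: 11/4  (≤ bound)
a_4 = 1: 19/7  (> 6, stop)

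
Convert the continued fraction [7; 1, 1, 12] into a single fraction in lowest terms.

188/25

Starting at the tail and folding back:
Start with 12.
1 + 1/(12/1) = 1 + 1/12 = 13/12
1 + 1/(13/12) = 1 + 12/13 = 25/13
7 + 1/(25/13) = 7 + 13/25 = 188/25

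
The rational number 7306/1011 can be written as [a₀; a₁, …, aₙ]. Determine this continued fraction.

7306 = 7·1011 + 229, so a_0 = 7
1011 = 4·229 + 95, so a_1 = 4
229 = 2·95 + 39, so a_2 = 2
95 = 2·39 + 17, so a_3 = 2
39 = 2·17 + 5, so a_4 = 2
17 = 3·5 + 2, so a_5 = 3
5 = 2·2 + 1, so a_6 = 2
2 = 2·1 + 0, so a_7 = 2

[7; 4, 2, 2, 2, 3, 2, 2]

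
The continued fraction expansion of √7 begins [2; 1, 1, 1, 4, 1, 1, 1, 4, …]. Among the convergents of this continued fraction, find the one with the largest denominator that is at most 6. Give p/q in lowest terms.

8/3

a_0 = 2: 2/1  (≤ bound)
a_1 = 1: 3/1  (≤ bound)
a_2 = 1: 5/2  (≤ bound)
a_3 = 1: 8/3  (≤ bound)
a_4 = 4: 37/14  (> 6, stop)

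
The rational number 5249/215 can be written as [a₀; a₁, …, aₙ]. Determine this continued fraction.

5249 ÷ 215 → quotient 24, remainder 89
215 ÷ 89 → quotient 2, remainder 37
89 ÷ 37 → quotient 2, remainder 15
37 ÷ 15 → quotient 2, remainder 7
15 ÷ 7 → quotient 2, remainder 1
7 ÷ 1 → quotient 7, remainder 0

[24; 2, 2, 2, 2, 7]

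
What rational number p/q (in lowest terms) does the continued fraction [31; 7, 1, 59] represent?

Start with 59.
1 + 1/(59/1) = 1 + 1/59 = 60/59
7 + 1/(60/59) = 7 + 59/60 = 479/60
31 + 1/(479/60) = 31 + 60/479 = 14909/479

14909/479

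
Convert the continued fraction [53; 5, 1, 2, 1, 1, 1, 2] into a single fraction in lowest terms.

Compute successive convergents:
a_0 = 53: 53/1
a_1 = 5: 266/5
a_2 = 1: 319/6
a_3 = 2: 904/17
a_4 = 1: 1223/23
a_5 = 1: 2127/40
a_6 = 1: 3350/63
a_7 = 2: 8827/166

8827/166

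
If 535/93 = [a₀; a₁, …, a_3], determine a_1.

1

535 = 5·93 + 70, so a_0 = 5
93 = 1·70 + 23, so a_1 = 1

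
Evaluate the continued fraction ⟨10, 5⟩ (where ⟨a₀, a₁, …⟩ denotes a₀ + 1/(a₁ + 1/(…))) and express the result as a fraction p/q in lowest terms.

Compute successive convergents:
a_0 = 10: 10/1
a_1 = 5: 51/5

51/5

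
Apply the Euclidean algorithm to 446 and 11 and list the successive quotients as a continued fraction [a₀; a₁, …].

Apply division with remainder until the remainder is 0:
446 = 40·11 + 6, so a_0 = 40
11 = 1·6 + 5, so a_1 = 1
6 = 1·5 + 1, so a_2 = 1
5 = 5·1 + 0, so a_3 = 5

[40; 1, 1, 5]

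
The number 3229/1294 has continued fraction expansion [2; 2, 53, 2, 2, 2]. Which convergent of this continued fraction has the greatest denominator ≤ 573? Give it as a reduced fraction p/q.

List convergents until the denominator exceeds the bound:
a_0 = 2: 2/1  (≤ bound)
a_1 = 2: 5/2  (≤ bound)
a_2 = 53: 267/107  (≤ bound)
a_3 = 2: 539/216  (≤ bound)
a_4 = 2: 1345/539  (≤ bound)
a_5 = 2: 3229/1294  (> 573, stop)

1345/539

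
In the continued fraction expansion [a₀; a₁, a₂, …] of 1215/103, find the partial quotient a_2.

3

1215 ÷ 103 → quotient 11, remainder 82
103 ÷ 82 → quotient 1, remainder 21
82 ÷ 21 → quotient 3, remainder 19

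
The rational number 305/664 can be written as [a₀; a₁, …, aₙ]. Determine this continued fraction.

Repeatedly divide and take the remainder:
305 = 0·664 + 305, so a_0 = 0
664 = 2·305 + 54, so a_1 = 2
305 = 5·54 + 35, so a_2 = 5
54 = 1·35 + 19, so a_3 = 1
35 = 1·19 + 16, so a_4 = 1
19 = 1·16 + 3, so a_5 = 1
16 = 5·3 + 1, so a_6 = 5
3 = 3·1 + 0, so a_7 = 3

[0; 2, 5, 1, 1, 1, 5, 3]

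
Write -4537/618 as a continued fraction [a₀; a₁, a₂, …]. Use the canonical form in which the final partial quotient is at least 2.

Run the Euclidean algorithm, recording each quotient:
⌊-4537/618⌋ = -8, remainder 407
⌊618/407⌋ = 1, remainder 211
⌊407/211⌋ = 1, remainder 196
⌊211/196⌋ = 1, remainder 15
⌊196/15⌋ = 13, remainder 1
⌊15/1⌋ = 15, remainder 0

[-8; 1, 1, 1, 13, 15]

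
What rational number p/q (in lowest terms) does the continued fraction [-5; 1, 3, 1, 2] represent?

Collapse the nested fraction from the inside out:
Start with 2.
1 + 1/(2/1) = 1 + 1/2 = 3/2
3 + 1/(3/2) = 3 + 2/3 = 11/3
1 + 1/(11/3) = 1 + 3/11 = 14/11
-5 + 1/(14/11) = -5 + 11/14 = -59/14

-59/14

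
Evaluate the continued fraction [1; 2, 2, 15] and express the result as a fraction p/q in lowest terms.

Build up convergents one term at a time:
a_0 = 1: 1/1
a_1 = 2: 3/2
a_2 = 2: 7/5
a_3 = 15: 108/77

108/77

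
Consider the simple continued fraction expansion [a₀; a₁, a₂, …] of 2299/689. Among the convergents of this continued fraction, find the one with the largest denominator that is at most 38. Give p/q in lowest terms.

List convergents until the denominator exceeds the bound:
a_0 = 3: 3/1  (≤ bound)
a_1 = 2: 7/2  (≤ bound)
a_2 = 1: 10/3  (≤ bound)
a_3 = 32: 327/98  (> 38, stop)

10/3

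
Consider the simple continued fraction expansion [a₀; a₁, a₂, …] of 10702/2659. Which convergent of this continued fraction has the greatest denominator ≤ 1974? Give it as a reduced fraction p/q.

1135/282

a_0 = 4: 4/1  (≤ bound)
a_1 = 40: 161/40  (≤ bound)
a_2 = 3: 487/121  (≤ bound)
a_3 = 2: 1135/282  (≤ bound)
a_4 = 9: 10702/2659  (> 1974, stop)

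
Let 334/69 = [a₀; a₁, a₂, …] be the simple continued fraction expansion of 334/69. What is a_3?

Run the Euclidean algorithm, recording each quotient:
334 ÷ 69 → quotient 4, remainder 58
69 ÷ 58 → quotient 1, remainder 11
58 ÷ 11 → quotient 5, remainder 3
11 ÷ 3 → quotient 3, remainder 2

3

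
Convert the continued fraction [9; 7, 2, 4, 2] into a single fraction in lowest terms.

1361/149

Start with 2.
4 + 1/(2/1) = 4 + 1/2 = 9/2
2 + 1/(9/2) = 2 + 2/9 = 20/9
7 + 1/(20/9) = 7 + 9/20 = 149/20
9 + 1/(149/20) = 9 + 20/149 = 1361/149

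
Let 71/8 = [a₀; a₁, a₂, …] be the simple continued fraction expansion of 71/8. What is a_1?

1

⌊71/8⌋ = 8, remainder 7
⌊8/7⌋ = 1, remainder 1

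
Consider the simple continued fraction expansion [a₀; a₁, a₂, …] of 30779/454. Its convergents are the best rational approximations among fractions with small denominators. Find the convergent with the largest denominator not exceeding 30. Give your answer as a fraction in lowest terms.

List convergents until the denominator exceeds the bound:
a_0 = 67: 67/1  (≤ bound)
a_1 = 1: 68/1  (≤ bound)
a_2 = 3: 271/4  (≤ bound)
a_3 = 1: 339/5  (≤ bound)
a_4 = 7: 2644/39  (> 30, stop)

339/5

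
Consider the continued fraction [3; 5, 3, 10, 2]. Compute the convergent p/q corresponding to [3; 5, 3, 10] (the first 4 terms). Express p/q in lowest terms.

Starting at the tail and folding back:
Start with 10.
3 + 1/(10/1) = 3 + 1/10 = 31/10
5 + 1/(31/10) = 5 + 10/31 = 165/31
3 + 1/(165/31) = 3 + 31/165 = 526/165

526/165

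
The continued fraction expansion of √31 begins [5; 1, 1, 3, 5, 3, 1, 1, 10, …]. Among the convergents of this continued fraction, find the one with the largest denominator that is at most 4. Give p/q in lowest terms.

11/2

List convergents until the denominator exceeds the bound:
a_0 = 5: 5/1  (≤ bound)
a_1 = 1: 6/1  (≤ bound)
a_2 = 1: 11/2  (≤ bound)
a_3 = 3: 39/7  (> 4, stop)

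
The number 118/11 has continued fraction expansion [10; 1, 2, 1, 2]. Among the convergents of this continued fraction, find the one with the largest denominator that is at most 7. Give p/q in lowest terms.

43/4

a_0 = 10: 10/1  (≤ bound)
a_1 = 1: 11/1  (≤ bound)
a_2 = 2: 32/3  (≤ bound)
a_3 = 1: 43/4  (≤ bound)
a_4 = 2: 118/11  (> 7, stop)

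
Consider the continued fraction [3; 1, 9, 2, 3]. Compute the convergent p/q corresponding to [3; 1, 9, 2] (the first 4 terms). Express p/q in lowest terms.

Starting at the tail and folding back:
Start with 2.
9 + 1/(2/1) = 9 + 1/2 = 19/2
1 + 1/(19/2) = 1 + 2/19 = 21/19
3 + 1/(21/19) = 3 + 19/21 = 82/21

82/21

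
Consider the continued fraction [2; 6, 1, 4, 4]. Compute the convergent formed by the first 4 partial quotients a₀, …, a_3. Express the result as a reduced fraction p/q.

73/34

Start with 4.
1 + 1/(4/1) = 1 + 1/4 = 5/4
6 + 1/(5/4) = 6 + 4/5 = 34/5
2 + 1/(34/5) = 2 + 5/34 = 73/34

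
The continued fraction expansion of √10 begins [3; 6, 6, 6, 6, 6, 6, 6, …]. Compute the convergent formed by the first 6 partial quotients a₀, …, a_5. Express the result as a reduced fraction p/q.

Collapse the nested fraction from the inside out:
Start with 6.
6 + 1/(6/1) = 6 + 1/6 = 37/6
6 + 1/(37/6) = 6 + 6/37 = 228/37
6 + 1/(228/37) = 6 + 37/228 = 1405/228
6 + 1/(1405/228) = 6 + 228/1405 = 8658/1405
3 + 1/(8658/1405) = 3 + 1405/8658 = 27379/8658

27379/8658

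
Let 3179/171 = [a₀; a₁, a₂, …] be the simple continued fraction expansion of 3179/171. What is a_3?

2

⌊3179/171⌋ = 18, remainder 101
⌊171/101⌋ = 1, remainder 70
⌊101/70⌋ = 1, remainder 31
⌊70/31⌋ = 2, remainder 8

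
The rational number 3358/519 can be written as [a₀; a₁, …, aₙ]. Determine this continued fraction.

Run the Euclidean algorithm, recording each quotient:
3358 = 6·519 + 244, so a_0 = 6
519 = 2·244 + 31, so a_1 = 2
244 = 7·31 + 27, so a_2 = 7
31 = 1·27 + 4, so a_3 = 1
27 = 6·4 + 3, so a_4 = 6
4 = 1·3 + 1, so a_5 = 1
3 = 3·1 + 0, so a_6 = 3

[6; 2, 7, 1, 6, 1, 3]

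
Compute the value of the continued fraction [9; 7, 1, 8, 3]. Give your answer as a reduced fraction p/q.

Compute successive convergents:
a_0 = 9: 9/1
a_1 = 7: 64/7
a_2 = 1: 73/8
a_3 = 8: 648/71
a_4 = 3: 2017/221

2017/221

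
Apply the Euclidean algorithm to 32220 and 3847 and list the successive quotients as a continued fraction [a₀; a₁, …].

32220 = 8·3847 + 1444, so a_0 = 8
3847 = 2·1444 + 959, so a_1 = 2
1444 = 1·959 + 485, so a_2 = 1
959 = 1·485 + 474, so a_3 = 1
485 = 1·474 + 11, so a_4 = 1
474 = 43·11 + 1, so a_5 = 43
11 = 11·1 + 0, so a_6 = 11

[8; 2, 1, 1, 1, 43, 11]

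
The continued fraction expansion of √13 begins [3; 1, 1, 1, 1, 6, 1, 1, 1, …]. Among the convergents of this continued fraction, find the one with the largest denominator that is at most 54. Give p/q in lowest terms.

137/38

List convergents until the denominator exceeds the bound:
a_0 = 3: 3/1  (≤ bound)
a_1 = 1: 4/1  (≤ bound)
a_2 = 1: 7/2  (≤ bound)
a_3 = 1: 11/3  (≤ bound)
a_4 = 1: 18/5  (≤ bound)
a_5 = 6: 119/33  (≤ bound)
a_6 = 1: 137/38  (≤ bound)
a_7 = 1: 256/71  (> 54, stop)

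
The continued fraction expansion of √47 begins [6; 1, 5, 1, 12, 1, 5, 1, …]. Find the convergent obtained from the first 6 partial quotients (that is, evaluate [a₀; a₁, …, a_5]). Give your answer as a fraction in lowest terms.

665/97

Work from the innermost term outward:
Start with 1.
12 + 1/(1/1) = 12 + 1/1 = 13/1
1 + 1/(13/1) = 1 + 1/13 = 14/13
5 + 1/(14/13) = 5 + 13/14 = 83/14
1 + 1/(83/14) = 1 + 14/83 = 97/83
6 + 1/(97/83) = 6 + 83/97 = 665/97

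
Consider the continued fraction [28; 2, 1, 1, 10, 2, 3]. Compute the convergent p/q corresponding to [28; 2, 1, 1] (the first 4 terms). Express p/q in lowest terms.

142/5

a_0 = 28: 28/1
a_1 = 2: 57/2
a_2 = 1: 85/3
a_3 = 1: 142/5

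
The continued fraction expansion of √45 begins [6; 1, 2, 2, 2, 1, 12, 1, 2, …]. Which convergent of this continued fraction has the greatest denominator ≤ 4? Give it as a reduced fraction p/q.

20/3

a_0 = 6: 6/1  (≤ bound)
a_1 = 1: 7/1  (≤ bound)
a_2 = 2: 20/3  (≤ bound)
a_3 = 2: 47/7  (> 4, stop)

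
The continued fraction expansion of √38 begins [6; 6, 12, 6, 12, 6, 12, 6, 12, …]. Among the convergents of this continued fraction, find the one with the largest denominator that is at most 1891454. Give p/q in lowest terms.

2463306/399601

a_0 = 6: 6/1  (≤ bound)
a_1 = 6: 37/6  (≤ bound)
a_2 = 12: 450/73  (≤ bound)
a_3 = 6: 2737/444  (≤ bound)
a_4 = 12: 33294/5401  (≤ bound)
a_5 = 6: 202501/32850  (≤ bound)
a_6 = 12: 2463306/399601  (≤ bound)
a_7 = 6: 14982337/2430456  (> 1891454, stop)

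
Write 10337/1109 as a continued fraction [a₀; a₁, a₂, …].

Repeatedly divide and take the remainder:
⌊10337/1109⌋ = 9, remainder 356
⌊1109/356⌋ = 3, remainder 41
⌊356/41⌋ = 8, remainder 28
⌊41/28⌋ = 1, remainder 13
⌊28/13⌋ = 2, remainder 2
⌊13/2⌋ = 6, remainder 1
⌊2/1⌋ = 2, remainder 0

[9; 3, 8, 1, 2, 6, 2]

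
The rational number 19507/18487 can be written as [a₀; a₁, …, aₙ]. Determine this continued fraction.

[1; 18, 8, 31, 1, 3]

⌊19507/18487⌋ = 1, remainder 1020
⌊18487/1020⌋ = 18, remainder 127
⌊1020/127⌋ = 8, remainder 4
⌊127/4⌋ = 31, remainder 3
⌊4/3⌋ = 1, remainder 1
⌊3/1⌋ = 3, remainder 0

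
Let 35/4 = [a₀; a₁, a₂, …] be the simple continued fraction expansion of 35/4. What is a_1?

⌊35/4⌋ = 8, remainder 3
⌊4/3⌋ = 1, remainder 1

1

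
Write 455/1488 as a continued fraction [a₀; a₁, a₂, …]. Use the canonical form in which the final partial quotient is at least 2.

455 ÷ 1488 → quotient 0, remainder 455
1488 ÷ 455 → quotient 3, remainder 123
455 ÷ 123 → quotient 3, remainder 86
123 ÷ 86 → quotient 1, remainder 37
86 ÷ 37 → quotient 2, remainder 12
37 ÷ 12 → quotient 3, remainder 1
12 ÷ 1 → quotient 12, remainder 0

[0; 3, 3, 1, 2, 3, 12]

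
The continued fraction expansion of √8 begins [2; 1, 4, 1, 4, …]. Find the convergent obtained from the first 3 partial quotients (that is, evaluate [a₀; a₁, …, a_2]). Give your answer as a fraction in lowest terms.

Use the convergent recurrence hₖ = aₖ·hₖ₋₁ + hₖ₋₂ (and likewise for the denominators kₖ):
a_0 = 2: 2/1
a_1 = 1: 3/1
a_2 = 4: 14/5

14/5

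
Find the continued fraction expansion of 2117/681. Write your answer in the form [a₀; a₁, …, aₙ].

2117 ÷ 681 → quotient 3, remainder 74
681 ÷ 74 → quotient 9, remainder 15
74 ÷ 15 → quotient 4, remainder 14
15 ÷ 14 → quotient 1, remainder 1
14 ÷ 1 → quotient 14, remainder 0

[3; 9, 4, 1, 14]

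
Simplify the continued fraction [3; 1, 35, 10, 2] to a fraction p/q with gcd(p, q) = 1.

Compute successive convergents:
a_0 = 3: 3/1
a_1 = 1: 4/1
a_2 = 35: 143/36
a_3 = 10: 1434/361
a_4 = 2: 3011/758

3011/758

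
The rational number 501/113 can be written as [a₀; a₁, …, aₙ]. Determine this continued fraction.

Run the Euclidean algorithm, recording each quotient:
501 = 4·113 + 49, so a_0 = 4
113 = 2·49 + 15, so a_1 = 2
49 = 3·15 + 4, so a_2 = 3
15 = 3·4 + 3, so a_3 = 3
4 = 1·3 + 1, so a_4 = 1
3 = 3·1 + 0, so a_5 = 3

[4; 2, 3, 3, 1, 3]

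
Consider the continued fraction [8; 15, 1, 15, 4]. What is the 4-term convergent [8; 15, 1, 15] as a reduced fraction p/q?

2056/255

Build up convergents one term at a time:
a_0 = 8: 8/1
a_1 = 15: 121/15
a_2 = 1: 129/16
a_3 = 15: 2056/255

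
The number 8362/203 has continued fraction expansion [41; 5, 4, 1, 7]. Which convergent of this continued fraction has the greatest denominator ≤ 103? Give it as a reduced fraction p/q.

a_0 = 41: 41/1  (≤ bound)
a_1 = 5: 206/5  (≤ bound)
a_2 = 4: 865/21  (≤ bound)
a_3 = 1: 1071/26  (≤ bound)
a_4 = 7: 8362/203  (> 103, stop)

1071/26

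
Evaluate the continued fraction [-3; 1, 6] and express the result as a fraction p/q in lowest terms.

-15/7

a_0 = -3: -3/1
a_1 = 1: -2/1
a_2 = 6: -15/7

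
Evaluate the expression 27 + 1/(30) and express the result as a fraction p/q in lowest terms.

811/30

a_0 = 27: 27/1
a_1 = 30: 811/30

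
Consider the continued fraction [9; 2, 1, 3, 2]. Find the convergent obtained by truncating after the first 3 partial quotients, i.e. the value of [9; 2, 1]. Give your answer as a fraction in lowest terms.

28/3

Compute successive convergents:
a_0 = 9: 9/1
a_1 = 2: 19/2
a_2 = 1: 28/3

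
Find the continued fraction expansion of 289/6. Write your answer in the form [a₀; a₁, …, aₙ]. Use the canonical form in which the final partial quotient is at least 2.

[48; 6]

Apply division with remainder until the remainder is 0:
289 = 48·6 + 1, so a_0 = 48
6 = 6·1 + 0, so a_1 = 6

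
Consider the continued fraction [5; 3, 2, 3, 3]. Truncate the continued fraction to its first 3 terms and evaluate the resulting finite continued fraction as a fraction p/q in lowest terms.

Build up convergents one term at a time:
a_0 = 5: 5/1
a_1 = 3: 16/3
a_2 = 2: 37/7

37/7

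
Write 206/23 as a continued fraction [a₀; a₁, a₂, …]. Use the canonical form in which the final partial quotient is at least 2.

206 ÷ 23 → quotient 8, remainder 22
23 ÷ 22 → quotient 1, remainder 1
22 ÷ 1 → quotient 22, remainder 0

[8; 1, 22]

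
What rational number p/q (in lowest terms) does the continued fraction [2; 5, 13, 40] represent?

Compute successive convergents:
a_0 = 2: 2/1
a_1 = 5: 11/5
a_2 = 13: 145/66
a_3 = 40: 5811/2645

5811/2645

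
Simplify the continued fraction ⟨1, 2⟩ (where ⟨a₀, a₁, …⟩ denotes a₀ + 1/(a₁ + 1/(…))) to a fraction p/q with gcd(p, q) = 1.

Work from the innermost term outward:
Start with 2.
1 + 1/(2/1) = 1 + 1/2 = 3/2

3/2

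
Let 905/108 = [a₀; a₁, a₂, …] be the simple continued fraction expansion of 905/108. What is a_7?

3

905 = 8·108 + 41, so a_0 = 8
108 = 2·41 + 26, so a_1 = 2
41 = 1·26 + 15, so a_2 = 1
26 = 1·15 + 11, so a_3 = 1
15 = 1·11 + 4, so a_4 = 1
11 = 2·4 + 3, so a_5 = 2
4 = 1·3 + 1, so a_6 = 1
3 = 3·1 + 0, so a_7 = 3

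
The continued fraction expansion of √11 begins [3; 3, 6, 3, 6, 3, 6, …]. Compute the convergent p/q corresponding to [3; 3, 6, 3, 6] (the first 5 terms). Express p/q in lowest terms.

1257/379

Compute successive convergents:
a_0 = 3: 3/1
a_1 = 3: 10/3
a_2 = 6: 63/19
a_3 = 3: 199/60
a_4 = 6: 1257/379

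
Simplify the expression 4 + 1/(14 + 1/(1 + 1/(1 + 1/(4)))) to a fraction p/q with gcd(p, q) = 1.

Collapse the nested fraction from the inside out:
Start with 4.
1 + 1/(4/1) = 1 + 1/4 = 5/4
1 + 1/(5/4) = 1 + 4/5 = 9/5
14 + 1/(9/5) = 14 + 5/9 = 131/9
4 + 1/(131/9) = 4 + 9/131 = 533/131

533/131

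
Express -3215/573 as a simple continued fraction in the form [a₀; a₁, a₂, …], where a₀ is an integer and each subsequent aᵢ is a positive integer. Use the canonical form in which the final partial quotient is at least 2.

[-6; 2, 1, 1, 3, 10, 3]

-3215 ÷ 573 → quotient -6, remainder 223
573 ÷ 223 → quotient 2, remainder 127
223 ÷ 127 → quotient 1, remainder 96
127 ÷ 96 → quotient 1, remainder 31
96 ÷ 31 → quotient 3, remainder 3
31 ÷ 3 → quotient 10, remainder 1
3 ÷ 1 → quotient 3, remainder 0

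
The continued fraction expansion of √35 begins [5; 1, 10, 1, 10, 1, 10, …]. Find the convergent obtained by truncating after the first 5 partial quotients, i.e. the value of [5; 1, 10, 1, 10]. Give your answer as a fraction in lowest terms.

Compute successive convergents:
a_0 = 5: 5/1
a_1 = 1: 6/1
a_2 = 10: 65/11
a_3 = 1: 71/12
a_4 = 10: 775/131

775/131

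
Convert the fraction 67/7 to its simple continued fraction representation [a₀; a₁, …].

Run the Euclidean algorithm, recording each quotient:
⌊67/7⌋ = 9, remainder 4
⌊7/4⌋ = 1, remainder 3
⌊4/3⌋ = 1, remainder 1
⌊3/1⌋ = 3, remainder 0

[9; 1, 1, 3]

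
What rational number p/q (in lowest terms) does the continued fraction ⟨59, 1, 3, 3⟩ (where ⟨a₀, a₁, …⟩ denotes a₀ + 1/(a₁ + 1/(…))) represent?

777/13

Collapse the nested fraction from the inside out:
Start with 3.
3 + 1/(3/1) = 3 + 1/3 = 10/3
1 + 1/(10/3) = 1 + 3/10 = 13/10
59 + 1/(13/10) = 59 + 10/13 = 777/13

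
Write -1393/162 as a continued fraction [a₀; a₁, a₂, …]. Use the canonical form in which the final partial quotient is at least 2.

Run the Euclidean algorithm, recording each quotient:
-1393 ÷ 162 → quotient -9, remainder 65
162 ÷ 65 → quotient 2, remainder 32
65 ÷ 32 → quotient 2, remainder 1
32 ÷ 1 → quotient 32, remainder 0

[-9; 2, 2, 32]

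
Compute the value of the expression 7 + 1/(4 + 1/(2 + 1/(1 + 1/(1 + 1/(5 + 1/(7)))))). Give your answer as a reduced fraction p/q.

6382/883

a_0 = 7: 7/1
a_1 = 4: 29/4
a_2 = 2: 65/9
a_3 = 1: 94/13
a_4 = 1: 159/22
a_5 = 5: 889/123
a_6 = 7: 6382/883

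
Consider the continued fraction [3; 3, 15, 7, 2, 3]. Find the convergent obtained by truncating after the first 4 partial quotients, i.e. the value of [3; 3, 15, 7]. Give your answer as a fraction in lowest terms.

1081/325

Start with 7.
15 + 1/(7/1) = 15 + 1/7 = 106/7
3 + 1/(106/7) = 3 + 7/106 = 325/106
3 + 1/(325/106) = 3 + 106/325 = 1081/325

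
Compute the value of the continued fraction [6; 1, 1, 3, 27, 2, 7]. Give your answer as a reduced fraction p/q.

Use the convergent recurrence hₖ = aₖ·hₖ₋₁ + hₖ₋₂ (and likewise for the denominators kₖ):
a_0 = 6: 6/1
a_1 = 1: 7/1
a_2 = 1: 13/2
a_3 = 3: 46/7
a_4 = 27: 1255/191
a_5 = 2: 2556/389
a_6 = 7: 19147/2914

19147/2914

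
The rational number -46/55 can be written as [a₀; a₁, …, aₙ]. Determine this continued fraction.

⌊-46/55⌋ = -1, remainder 9
⌊55/9⌋ = 6, remainder 1
⌊9/1⌋ = 9, remainder 0

[-1; 6, 9]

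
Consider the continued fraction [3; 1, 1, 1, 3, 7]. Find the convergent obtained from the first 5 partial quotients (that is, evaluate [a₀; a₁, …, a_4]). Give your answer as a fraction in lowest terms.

40/11

Start with 3.
1 + 1/(3/1) = 1 + 1/3 = 4/3
1 + 1/(4/3) = 1 + 3/4 = 7/4
1 + 1/(7/4) = 1 + 4/7 = 11/7
3 + 1/(11/7) = 3 + 7/11 = 40/11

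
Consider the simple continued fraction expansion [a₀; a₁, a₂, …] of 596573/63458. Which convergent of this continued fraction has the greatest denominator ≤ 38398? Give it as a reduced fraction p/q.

45755/4867

a_0 = 9: 9/1  (≤ bound)
a_1 = 2: 19/2  (≤ bound)
a_2 = 2: 47/5  (≤ bound)
a_3 = 37: 1758/187  (≤ bound)
a_4 = 26: 45755/4867  (≤ bound)
a_5 = 13: 596573/63458  (> 38398, stop)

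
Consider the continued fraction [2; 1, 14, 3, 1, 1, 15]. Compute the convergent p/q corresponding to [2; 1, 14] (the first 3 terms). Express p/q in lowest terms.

44/15

Start with 14.
1 + 1/(14/1) = 1 + 1/14 = 15/14
2 + 1/(15/14) = 2 + 14/15 = 44/15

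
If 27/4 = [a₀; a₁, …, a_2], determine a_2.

3

⌊27/4⌋ = 6, remainder 3
⌊4/3⌋ = 1, remainder 1
⌊3/1⌋ = 3, remainder 0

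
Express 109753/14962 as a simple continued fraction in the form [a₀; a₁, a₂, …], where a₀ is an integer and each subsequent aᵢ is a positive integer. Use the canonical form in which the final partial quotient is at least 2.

Repeatedly divide and take the remainder:
⌊109753/14962⌋ = 7, remainder 5019
⌊14962/5019⌋ = 2, remainder 4924
⌊5019/4924⌋ = 1, remainder 95
⌊4924/95⌋ = 51, remainder 79
⌊95/79⌋ = 1, remainder 16
⌊79/16⌋ = 4, remainder 15
⌊16/15⌋ = 1, remainder 1
⌊15/1⌋ = 15, remainder 0

[7; 2, 1, 51, 1, 4, 1, 15]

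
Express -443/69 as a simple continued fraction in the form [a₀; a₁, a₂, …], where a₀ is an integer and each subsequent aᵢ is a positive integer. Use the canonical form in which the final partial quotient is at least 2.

-443 = -7·69 + 40, so a_0 = -7
69 = 1·40 + 29, so a_1 = 1
40 = 1·29 + 11, so a_2 = 1
29 = 2·11 + 7, so a_3 = 2
11 = 1·7 + 4, so a_4 = 1
7 = 1·4 + 3, so a_5 = 1
4 = 1·3 + 1, so a_6 = 1
3 = 3·1 + 0, so a_7 = 3

[-7; 1, 1, 2, 1, 1, 1, 3]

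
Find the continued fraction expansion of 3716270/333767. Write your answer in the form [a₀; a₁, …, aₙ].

3716270 ÷ 333767 → quotient 11, remainder 44833
333767 ÷ 44833 → quotient 7, remainder 19936
44833 ÷ 19936 → quotient 2, remainder 4961
19936 ÷ 4961 → quotient 4, remainder 92
4961 ÷ 92 → quotient 53, remainder 85
92 ÷ 85 → quotient 1, remainder 7
85 ÷ 7 → quotient 12, remainder 1
7 ÷ 1 → quotient 7, remainder 0

[11; 7, 2, 4, 53, 1, 12, 7]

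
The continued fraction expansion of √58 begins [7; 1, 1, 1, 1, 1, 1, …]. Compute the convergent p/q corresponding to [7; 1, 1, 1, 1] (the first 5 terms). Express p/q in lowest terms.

a_0 = 7: 7/1
a_1 = 1: 8/1
a_2 = 1: 15/2
a_3 = 1: 23/3
a_4 = 1: 38/5

38/5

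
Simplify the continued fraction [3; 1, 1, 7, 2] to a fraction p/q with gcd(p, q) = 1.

113/32

Compute successive convergents:
a_0 = 3: 3/1
a_1 = 1: 4/1
a_2 = 1: 7/2
a_3 = 7: 53/15
a_4 = 2: 113/32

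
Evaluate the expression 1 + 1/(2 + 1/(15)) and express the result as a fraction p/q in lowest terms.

46/31

Start with 15.
2 + 1/(15/1) = 2 + 1/15 = 31/15
1 + 1/(31/15) = 1 + 15/31 = 46/31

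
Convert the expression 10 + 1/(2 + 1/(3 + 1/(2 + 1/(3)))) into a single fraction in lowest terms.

574/55

a_0 = 10: 10/1
a_1 = 2: 21/2
a_2 = 3: 73/7
a_3 = 2: 167/16
a_4 = 3: 574/55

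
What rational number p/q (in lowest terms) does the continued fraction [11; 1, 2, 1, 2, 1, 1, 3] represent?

a_0 = 11: 11/1
a_1 = 1: 12/1
a_2 = 2: 35/3
a_3 = 1: 47/4
a_4 = 2: 129/11
a_5 = 1: 176/15
a_6 = 1: 305/26
a_7 = 3: 1091/93

1091/93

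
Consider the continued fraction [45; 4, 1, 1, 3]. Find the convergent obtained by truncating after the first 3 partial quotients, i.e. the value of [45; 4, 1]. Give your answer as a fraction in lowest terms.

226/5

Collapse the nested fraction from the inside out:
Start with 1.
4 + 1/(1/1) = 4 + 1/1 = 5/1
45 + 1/(5/1) = 45 + 1/5 = 226/5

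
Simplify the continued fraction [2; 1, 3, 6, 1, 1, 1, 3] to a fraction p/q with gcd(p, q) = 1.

836/303

Starting at the tail and folding back:
Start with 3.
1 + 1/(3/1) = 1 + 1/3 = 4/3
1 + 1/(4/3) = 1 + 3/4 = 7/4
1 + 1/(7/4) = 1 + 4/7 = 11/7
6 + 1/(11/7) = 6 + 7/11 = 73/11
3 + 1/(73/11) = 3 + 11/73 = 230/73
1 + 1/(230/73) = 1 + 73/230 = 303/230
2 + 1/(303/230) = 2 + 230/303 = 836/303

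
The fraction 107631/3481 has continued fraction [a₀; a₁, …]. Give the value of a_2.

11

Apply division with remainder until the remainder is 0:
107631 = 30·3481 + 3201, so a_0 = 30
3481 = 1·3201 + 280, so a_1 = 1
3201 = 11·280 + 121, so a_2 = 11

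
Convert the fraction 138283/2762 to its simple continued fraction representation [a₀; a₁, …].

[50; 15, 10, 1, 3, 4]

Repeatedly divide and take the remainder:
⌊138283/2762⌋ = 50, remainder 183
⌊2762/183⌋ = 15, remainder 17
⌊183/17⌋ = 10, remainder 13
⌊17/13⌋ = 1, remainder 4
⌊13/4⌋ = 3, remainder 1
⌊4/1⌋ = 4, remainder 0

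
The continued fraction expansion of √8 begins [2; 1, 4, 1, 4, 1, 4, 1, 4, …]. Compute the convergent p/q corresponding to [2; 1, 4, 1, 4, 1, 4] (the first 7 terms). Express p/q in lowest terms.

Work from the innermost term outward:
Start with 4.
1 + 1/(4/1) = 1 + 1/4 = 5/4
4 + 1/(5/4) = 4 + 4/5 = 24/5
1 + 1/(24/5) = 1 + 5/24 = 29/24
4 + 1/(29/24) = 4 + 24/29 = 140/29
1 + 1/(140/29) = 1 + 29/140 = 169/140
2 + 1/(169/140) = 2 + 140/169 = 478/169

478/169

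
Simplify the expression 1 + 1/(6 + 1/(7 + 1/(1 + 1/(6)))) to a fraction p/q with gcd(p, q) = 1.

Start with 6.
1 + 1/(6/1) = 1 + 1/6 = 7/6
7 + 1/(7/6) = 7 + 6/7 = 55/7
6 + 1/(55/7) = 6 + 7/55 = 337/55
1 + 1/(337/55) = 1 + 55/337 = 392/337

392/337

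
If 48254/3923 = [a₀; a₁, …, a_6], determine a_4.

Apply division with remainder until the remainder is 0:
48254 ÷ 3923 → quotient 12, remainder 1178
3923 ÷ 1178 → quotient 3, remainder 389
1178 ÷ 389 → quotient 3, remainder 11
389 ÷ 11 → quotient 35, remainder 4
11 ÷ 4 → quotient 2, remainder 3

2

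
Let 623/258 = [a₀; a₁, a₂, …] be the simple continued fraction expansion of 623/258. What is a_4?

3

623 = 2·258 + 107, so a_0 = 2
258 = 2·107 + 44, so a_1 = 2
107 = 2·44 + 19, so a_2 = 2
44 = 2·19 + 6, so a_3 = 2
19 = 3·6 + 1, so a_4 = 3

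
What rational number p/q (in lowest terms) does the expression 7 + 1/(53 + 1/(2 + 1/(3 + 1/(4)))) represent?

11251/1603

Compute successive convergents:
a_0 = 7: 7/1
a_1 = 53: 372/53
a_2 = 2: 751/107
a_3 = 3: 2625/374
a_4 = 4: 11251/1603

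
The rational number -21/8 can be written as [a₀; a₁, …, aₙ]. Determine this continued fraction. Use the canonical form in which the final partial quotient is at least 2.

Run the Euclidean algorithm, recording each quotient:
-21 ÷ 8 → quotient -3, remainder 3
8 ÷ 3 → quotient 2, remainder 2
3 ÷ 2 → quotient 1, remainder 1
2 ÷ 1 → quotient 2, remainder 0

[-3; 2, 1, 2]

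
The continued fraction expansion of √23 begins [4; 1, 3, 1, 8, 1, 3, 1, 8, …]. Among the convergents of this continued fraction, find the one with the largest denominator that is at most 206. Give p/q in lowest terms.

a_0 = 4: 4/1  (≤ bound)
a_1 = 1: 5/1  (≤ bound)
a_2 = 3: 19/4  (≤ bound)
a_3 = 1: 24/5  (≤ bound)
a_4 = 8: 211/44  (≤ bound)
a_5 = 1: 235/49  (≤ bound)
a_6 = 3: 916/191  (≤ bound)
a_7 = 1: 1151/240  (> 206, stop)

916/191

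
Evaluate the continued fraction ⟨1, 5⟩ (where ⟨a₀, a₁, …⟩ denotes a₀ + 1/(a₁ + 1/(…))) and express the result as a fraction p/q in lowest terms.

6/5

Start with 5.
1 + 1/(5/1) = 1 + 1/5 = 6/5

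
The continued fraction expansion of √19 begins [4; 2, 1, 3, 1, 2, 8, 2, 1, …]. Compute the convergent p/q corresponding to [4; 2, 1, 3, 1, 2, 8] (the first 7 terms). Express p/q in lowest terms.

Start with 8.
2 + 1/(8/1) = 2 + 1/8 = 17/8
1 + 1/(17/8) = 1 + 8/17 = 25/17
3 + 1/(25/17) = 3 + 17/25 = 92/25
1 + 1/(92/25) = 1 + 25/92 = 117/92
2 + 1/(117/92) = 2 + 92/117 = 326/117
4 + 1/(326/117) = 4 + 117/326 = 1421/326

1421/326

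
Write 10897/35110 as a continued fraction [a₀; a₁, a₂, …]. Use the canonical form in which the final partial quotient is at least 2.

⌊10897/35110⌋ = 0, remainder 10897
⌊35110/10897⌋ = 3, remainder 2419
⌊10897/2419⌋ = 4, remainder 1221
⌊2419/1221⌋ = 1, remainder 1198
⌊1221/1198⌋ = 1, remainder 23
⌊1198/23⌋ = 52, remainder 2
⌊23/2⌋ = 11, remainder 1
⌊2/1⌋ = 2, remainder 0

[0; 3, 4, 1, 1, 52, 11, 2]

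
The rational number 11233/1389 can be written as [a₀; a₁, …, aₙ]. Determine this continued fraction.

[8; 11, 2, 11, 1, 1, 2]

11233 = 8·1389 + 121, so a_0 = 8
1389 = 11·121 + 58, so a_1 = 11
121 = 2·58 + 5, so a_2 = 2
58 = 11·5 + 3, so a_3 = 11
5 = 1·3 + 2, so a_4 = 1
3 = 1·2 + 1, so a_5 = 1
2 = 2·1 + 0, so a_6 = 2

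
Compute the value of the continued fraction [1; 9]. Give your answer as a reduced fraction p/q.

Start with 9.
1 + 1/(9/1) = 1 + 1/9 = 10/9

10/9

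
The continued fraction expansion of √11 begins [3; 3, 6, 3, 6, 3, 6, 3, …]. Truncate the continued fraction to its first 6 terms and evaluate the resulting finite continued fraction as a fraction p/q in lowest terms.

3970/1197

a_0 = 3: 3/1
a_1 = 3: 10/3
a_2 = 6: 63/19
a_3 = 3: 199/60
a_4 = 6: 1257/379
a_5 = 3: 3970/1197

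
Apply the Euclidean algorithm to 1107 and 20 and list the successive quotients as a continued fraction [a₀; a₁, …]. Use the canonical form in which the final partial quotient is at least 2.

1107 = 55·20 + 7, so a_0 = 55
20 = 2·7 + 6, so a_1 = 2
7 = 1·6 + 1, so a_2 = 1
6 = 6·1 + 0, so a_3 = 6

[55; 2, 1, 6]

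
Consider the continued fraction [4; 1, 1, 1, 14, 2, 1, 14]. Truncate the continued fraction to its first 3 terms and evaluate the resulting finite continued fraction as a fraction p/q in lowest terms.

9/2

Build up convergents one term at a time:
a_0 = 4: 4/1
a_1 = 1: 5/1
a_2 = 1: 9/2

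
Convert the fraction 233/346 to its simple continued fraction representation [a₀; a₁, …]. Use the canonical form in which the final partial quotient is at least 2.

[0; 1, 2, 16, 7]

233 ÷ 346 → quotient 0, remainder 233
346 ÷ 233 → quotient 1, remainder 113
233 ÷ 113 → quotient 2, remainder 7
113 ÷ 7 → quotient 16, remainder 1
7 ÷ 1 → quotient 7, remainder 0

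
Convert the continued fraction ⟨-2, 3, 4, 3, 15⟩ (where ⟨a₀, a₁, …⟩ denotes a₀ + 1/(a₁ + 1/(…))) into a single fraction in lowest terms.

Use the convergent recurrence hₖ = aₖ·hₖ₋₁ + hₖ₋₂ (and likewise for the denominators kₖ):
a_0 = -2: -2/1
a_1 = 3: -5/3
a_2 = 4: -22/13
a_3 = 3: -71/42
a_4 = 15: -1087/643

-1087/643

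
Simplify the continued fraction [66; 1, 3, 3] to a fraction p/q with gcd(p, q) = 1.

868/13

Starting at the tail and folding back:
Start with 3.
3 + 1/(3/1) = 3 + 1/3 = 10/3
1 + 1/(10/3) = 1 + 3/10 = 13/10
66 + 1/(13/10) = 66 + 10/13 = 868/13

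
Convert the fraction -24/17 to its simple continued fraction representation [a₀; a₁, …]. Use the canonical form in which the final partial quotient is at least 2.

Repeatedly divide and take the remainder:
-24 = -2·17 + 10, so a_0 = -2
17 = 1·10 + 7, so a_1 = 1
10 = 1·7 + 3, so a_2 = 1
7 = 2·3 + 1, so a_3 = 2
3 = 3·1 + 0, so a_4 = 3

[-2; 1, 1, 2, 3]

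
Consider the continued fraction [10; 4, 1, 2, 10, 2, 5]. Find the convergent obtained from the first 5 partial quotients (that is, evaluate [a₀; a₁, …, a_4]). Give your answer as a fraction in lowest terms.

1481/145

Start with 10.
2 + 1/(10/1) = 2 + 1/10 = 21/10
1 + 1/(21/10) = 1 + 10/21 = 31/21
4 + 1/(31/21) = 4 + 21/31 = 145/31
10 + 1/(145/31) = 10 + 31/145 = 1481/145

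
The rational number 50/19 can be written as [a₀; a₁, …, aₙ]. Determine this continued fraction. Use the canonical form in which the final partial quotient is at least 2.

50 ÷ 19 → quotient 2, remainder 12
19 ÷ 12 → quotient 1, remainder 7
12 ÷ 7 → quotient 1, remainder 5
7 ÷ 5 → quotient 1, remainder 2
5 ÷ 2 → quotient 2, remainder 1
2 ÷ 1 → quotient 2, remainder 0

[2; 1, 1, 1, 2, 2]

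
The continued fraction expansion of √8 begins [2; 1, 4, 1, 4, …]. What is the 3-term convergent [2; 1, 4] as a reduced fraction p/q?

14/5

a_0 = 2: 2/1
a_1 = 1: 3/1
a_2 = 4: 14/5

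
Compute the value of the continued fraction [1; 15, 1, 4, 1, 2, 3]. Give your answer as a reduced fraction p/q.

959/902

Collapse the nested fraction from the inside out:
Start with 3.
2 + 1/(3/1) = 2 + 1/3 = 7/3
1 + 1/(7/3) = 1 + 3/7 = 10/7
4 + 1/(10/7) = 4 + 7/10 = 47/10
1 + 1/(47/10) = 1 + 10/47 = 57/47
15 + 1/(57/47) = 15 + 47/57 = 902/57
1 + 1/(902/57) = 1 + 57/902 = 959/902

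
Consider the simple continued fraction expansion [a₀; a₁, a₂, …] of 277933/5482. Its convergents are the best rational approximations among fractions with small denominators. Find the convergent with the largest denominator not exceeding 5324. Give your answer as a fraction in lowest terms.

120005/2367

a_0 = 50: 50/1  (≤ bound)
a_1 = 1: 51/1  (≤ bound)
a_2 = 2: 152/3  (≤ bound)
a_3 = 3: 507/10  (≤ bound)
a_4 = 12: 6236/123  (≤ bound)
a_5 = 6: 37923/748  (≤ bound)
a_6 = 3: 120005/2367  (≤ bound)
a_7 = 2: 277933/5482  (> 5324, stop)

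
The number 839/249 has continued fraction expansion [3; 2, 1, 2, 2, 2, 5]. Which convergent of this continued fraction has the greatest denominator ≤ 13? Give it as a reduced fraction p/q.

a_0 = 3: 3/1  (≤ bound)
a_1 = 2: 7/2  (≤ bound)
a_2 = 1: 10/3  (≤ bound)
a_3 = 2: 27/8  (≤ bound)
a_4 = 2: 64/19  (> 13, stop)

27/8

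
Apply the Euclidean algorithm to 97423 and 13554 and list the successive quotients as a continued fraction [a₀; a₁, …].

97423 = 7·13554 + 2545, so a_0 = 7
13554 = 5·2545 + 829, so a_1 = 5
2545 = 3·829 + 58, so a_2 = 3
829 = 14·58 + 17, so a_3 = 14
58 = 3·17 + 7, so a_4 = 3
17 = 2·7 + 3, so a_5 = 2
7 = 2·3 + 1, so a_6 = 2
3 = 3·1 + 0, so a_7 = 3

[7; 5, 3, 14, 3, 2, 2, 3]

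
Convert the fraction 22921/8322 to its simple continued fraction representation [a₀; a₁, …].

[2; 1, 3, 14, 2, 2, 28]

22921 ÷ 8322 → quotient 2, remainder 6277
8322 ÷ 6277 → quotient 1, remainder 2045
6277 ÷ 2045 → quotient 3, remainder 142
2045 ÷ 142 → quotient 14, remainder 57
142 ÷ 57 → quotient 2, remainder 28
57 ÷ 28 → quotient 2, remainder 1
28 ÷ 1 → quotient 28, remainder 0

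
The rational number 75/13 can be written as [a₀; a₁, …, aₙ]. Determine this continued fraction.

[5; 1, 3, 3]

Apply division with remainder until the remainder is 0:
⌊75/13⌋ = 5, remainder 10
⌊13/10⌋ = 1, remainder 3
⌊10/3⌋ = 3, remainder 1
⌊3/1⌋ = 3, remainder 0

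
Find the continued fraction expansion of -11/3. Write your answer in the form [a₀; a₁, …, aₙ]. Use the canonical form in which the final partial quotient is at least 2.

[-4; 3]

Apply division with remainder until the remainder is 0:
⌊-11/3⌋ = -4, remainder 1
⌊3/1⌋ = 3, remainder 0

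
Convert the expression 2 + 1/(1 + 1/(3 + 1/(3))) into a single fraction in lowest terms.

36/13

Work from the innermost term outward:
Start with 3.
3 + 1/(3/1) = 3 + 1/3 = 10/3
1 + 1/(10/3) = 1 + 3/10 = 13/10
2 + 1/(13/10) = 2 + 10/13 = 36/13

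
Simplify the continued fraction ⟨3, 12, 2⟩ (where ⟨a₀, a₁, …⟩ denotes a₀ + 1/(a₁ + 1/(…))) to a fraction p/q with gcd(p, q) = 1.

77/25

Start with 2.
12 + 1/(2/1) = 12 + 1/2 = 25/2
3 + 1/(25/2) = 3 + 2/25 = 77/25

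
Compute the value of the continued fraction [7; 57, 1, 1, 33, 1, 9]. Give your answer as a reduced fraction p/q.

a_0 = 7: 7/1
a_1 = 57: 400/57
a_2 = 1: 407/58
a_3 = 1: 807/115
a_4 = 33: 27038/3853
a_5 = 1: 27845/3968
a_6 = 9: 277643/39565

277643/39565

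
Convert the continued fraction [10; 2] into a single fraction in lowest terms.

Collapse the nested fraction from the inside out:
Start with 2.
10 + 1/(2/1) = 10 + 1/2 = 21/2

21/2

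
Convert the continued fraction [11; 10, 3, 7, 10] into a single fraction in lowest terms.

Start with 10.
7 + 1/(10/1) = 7 + 1/10 = 71/10
3 + 1/(71/10) = 3 + 10/71 = 223/71
10 + 1/(223/71) = 10 + 71/223 = 2301/223
11 + 1/(2301/223) = 11 + 223/2301 = 25534/2301

25534/2301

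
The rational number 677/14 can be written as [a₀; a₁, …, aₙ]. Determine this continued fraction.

⌊677/14⌋ = 48, remainder 5
⌊14/5⌋ = 2, remainder 4
⌊5/4⌋ = 1, remainder 1
⌊4/1⌋ = 4, remainder 0

[48; 2, 1, 4]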